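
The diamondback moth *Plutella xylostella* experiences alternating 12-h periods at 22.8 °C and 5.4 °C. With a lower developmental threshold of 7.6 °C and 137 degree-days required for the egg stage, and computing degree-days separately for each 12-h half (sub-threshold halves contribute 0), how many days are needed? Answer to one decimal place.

Day half: max(0, 22.8 − 7.6) × 0.5 = 15.2 × 0.5 = 7.60 DD.
Night half: max(0, 5.4 − 7.6) × 0.5 = 0.0 × 0.5 = 0.00 DD.
Per 24 h: 7.60 DD/day.
Duration = 137 / 7.60 = 18.026 ≈ 18.0 days.

18.0 days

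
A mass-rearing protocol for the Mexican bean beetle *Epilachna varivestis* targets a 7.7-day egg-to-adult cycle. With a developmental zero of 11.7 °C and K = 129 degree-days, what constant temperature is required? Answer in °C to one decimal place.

Required daily accumulation = 129 / 7.7 = 16.753 DD/day.
T = T_base + 16.753 = 11.7 + 16.753 = 28.453 ≈ 28.5 °C.

28.5 °C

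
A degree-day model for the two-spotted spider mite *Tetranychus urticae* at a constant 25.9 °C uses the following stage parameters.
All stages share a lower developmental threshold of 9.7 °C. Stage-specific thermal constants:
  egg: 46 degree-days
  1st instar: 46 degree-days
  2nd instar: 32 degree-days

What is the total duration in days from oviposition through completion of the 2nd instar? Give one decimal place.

Daily accumulation at 25.9 °C = 25.9 − 9.7 = 16.2 DD/day.
Total K = 46 + 46 + 32 = 124 DD.
Total duration = 124 / 16.2 = 7.654 ≈ 7.7 days.

7.7 days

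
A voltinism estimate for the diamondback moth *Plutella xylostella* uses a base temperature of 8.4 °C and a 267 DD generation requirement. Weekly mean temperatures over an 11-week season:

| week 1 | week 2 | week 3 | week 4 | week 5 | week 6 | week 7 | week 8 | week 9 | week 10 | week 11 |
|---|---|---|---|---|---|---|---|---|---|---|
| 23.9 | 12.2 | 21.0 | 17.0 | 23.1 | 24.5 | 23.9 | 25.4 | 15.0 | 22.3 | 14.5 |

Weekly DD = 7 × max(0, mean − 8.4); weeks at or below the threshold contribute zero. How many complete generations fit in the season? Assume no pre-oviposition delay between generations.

Weekly DD (7 × max(0, T̄ − 8.4)): 108.5, 26.6, 88.2, 60.2, 102.9, 112.7, 108.5, 119.0, 46.2, 97.3, 42.7.
Season total = 912.8 DD.
Complete generations = ⌊912.8 / 267⌋ = 3.

3 generations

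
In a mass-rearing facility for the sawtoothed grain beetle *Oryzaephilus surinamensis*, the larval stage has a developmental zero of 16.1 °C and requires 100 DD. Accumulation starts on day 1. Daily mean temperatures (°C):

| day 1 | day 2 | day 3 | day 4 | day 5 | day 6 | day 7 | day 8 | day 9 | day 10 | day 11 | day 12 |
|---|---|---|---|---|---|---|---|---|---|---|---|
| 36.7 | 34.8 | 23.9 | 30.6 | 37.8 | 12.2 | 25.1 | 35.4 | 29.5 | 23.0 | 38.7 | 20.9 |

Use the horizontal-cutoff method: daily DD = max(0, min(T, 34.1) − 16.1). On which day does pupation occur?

day 8

Daily DD above 16.1 °C (capped at 18.0): 18.0, 18.0, 7.8, 14.5, 18.0, 0.0, 9.0, 18.0, 13.4, 6.9, 18.0, 4.8.
Cumulative: 18.0, 36.0, 43.8, 58.3, 76.3, 76.3, 85.3, 103.3, 116.7, 123.6, 141.6, 146.4.
The total first reaches 100 DD on day 8.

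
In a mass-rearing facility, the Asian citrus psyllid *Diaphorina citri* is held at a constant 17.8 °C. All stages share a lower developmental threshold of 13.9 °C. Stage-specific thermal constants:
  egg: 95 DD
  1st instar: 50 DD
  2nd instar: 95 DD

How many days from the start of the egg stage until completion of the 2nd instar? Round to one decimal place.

Daily accumulation at 17.8 °C = 17.8 − 13.9 = 3.9 DD/day.
Total K = 95 + 50 + 95 = 240 DD.
Total duration = 240 / 3.9 = 61.538 ≈ 61.5 days.

61.5 days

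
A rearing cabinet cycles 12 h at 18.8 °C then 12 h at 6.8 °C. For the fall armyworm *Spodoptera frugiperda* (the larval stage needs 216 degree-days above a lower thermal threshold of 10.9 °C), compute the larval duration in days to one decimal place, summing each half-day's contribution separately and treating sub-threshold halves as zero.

Day half: max(0, 18.8 − 10.9) × 0.5 = 7.9 × 0.5 = 3.95 DD.
Night half: max(0, 6.8 − 10.9) × 0.5 = 0.0 × 0.5 = 0.00 DD.
Per 24 h: 3.95 DD/day.
Duration = 216 / 3.95 = 54.684 ≈ 54.7 days.

54.7 days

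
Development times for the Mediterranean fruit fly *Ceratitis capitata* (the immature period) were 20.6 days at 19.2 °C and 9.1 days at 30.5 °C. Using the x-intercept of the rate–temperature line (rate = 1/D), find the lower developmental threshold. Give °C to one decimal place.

10.3 °C

Under the model K = D·(T − T_b), so D₁·(T₁ − T_b) = D₂·(T₂ − T_b).
20.6·(19.2 − T_b) = 9.1·(30.5 − T_b)
T_b = (20.6·19.2 − 9.1·30.5) / (20.6 − 9.1) = 117.97 / 11.5 = 10.258 °C ≈ 10.3 °C.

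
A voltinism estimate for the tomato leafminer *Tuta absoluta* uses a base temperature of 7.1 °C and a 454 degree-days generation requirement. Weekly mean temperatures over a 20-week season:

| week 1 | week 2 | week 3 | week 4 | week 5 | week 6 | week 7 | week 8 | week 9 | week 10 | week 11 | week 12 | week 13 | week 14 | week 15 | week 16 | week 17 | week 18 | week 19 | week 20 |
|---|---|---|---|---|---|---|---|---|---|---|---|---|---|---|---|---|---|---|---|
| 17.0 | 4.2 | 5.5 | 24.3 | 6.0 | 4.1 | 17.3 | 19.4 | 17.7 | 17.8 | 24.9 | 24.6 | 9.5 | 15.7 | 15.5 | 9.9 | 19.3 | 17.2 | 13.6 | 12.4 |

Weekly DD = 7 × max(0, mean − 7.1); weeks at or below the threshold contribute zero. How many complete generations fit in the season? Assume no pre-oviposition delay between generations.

Weekly DD (7 × max(0, T̄ − 7.1)): 69.3, 0.0, 0.0, 120.4, 0.0, 0.0, 71.4, 86.1, 74.2, 74.9, 124.6, 122.5, 16.8, 60.2, 58.8, 19.6, 85.4, 70.7, 45.5, 37.1.
Season total = 1137.5 DD.
Complete generations = ⌊1137.5 / 454⌋ = 2.

2 generations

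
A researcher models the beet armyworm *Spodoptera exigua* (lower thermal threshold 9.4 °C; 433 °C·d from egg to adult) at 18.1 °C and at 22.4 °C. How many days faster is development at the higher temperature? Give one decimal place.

16.5 days

At 18.1 °C: 433 / (18.1 − 9.4) = 433 / 8.7 = 49.770 d.
At 22.4 °C: 433 / (22.4 − 9.4) = 433 / 13.0 = 33.308 d.
Difference = |49.770 − 33.308| = 16.462 ≈ 16.5 days.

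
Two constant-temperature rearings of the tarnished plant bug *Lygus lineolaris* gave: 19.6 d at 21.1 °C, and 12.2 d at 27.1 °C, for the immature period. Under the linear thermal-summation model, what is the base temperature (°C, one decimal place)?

Linear rate model ⇒ the product D·(T − T_b) is constant across temperatures.
19.6·(21.1 − T_b) = 12.2·(27.1 − T_b)
T_b = (19.6·21.1 − 12.2·27.1) / (19.6 − 12.2) = 82.94 / 7.4 = 11.208 °C ≈ 11.2 °C.

11.2 °C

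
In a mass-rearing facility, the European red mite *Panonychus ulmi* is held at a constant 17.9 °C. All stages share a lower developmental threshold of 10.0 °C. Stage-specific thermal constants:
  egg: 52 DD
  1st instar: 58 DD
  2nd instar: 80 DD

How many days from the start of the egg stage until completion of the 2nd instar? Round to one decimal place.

24.1 days

Daily accumulation at 17.9 °C = 17.9 − 10.0 = 7.9 DD/day.
Total K = 52 + 58 + 80 = 190 DD.
Total duration = 190 / 7.9 = 24.051 ≈ 24.1 days.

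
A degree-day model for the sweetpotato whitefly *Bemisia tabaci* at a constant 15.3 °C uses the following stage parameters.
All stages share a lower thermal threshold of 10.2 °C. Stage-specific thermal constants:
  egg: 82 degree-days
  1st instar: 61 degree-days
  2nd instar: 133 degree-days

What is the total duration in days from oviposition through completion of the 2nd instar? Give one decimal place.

Daily accumulation at 15.3 °C = 15.3 − 10.2 = 5.1 DD/day.
Total K = 82 + 61 + 133 = 276 DD.
Total duration = 276 / 5.1 = 54.118 ≈ 54.1 days.

54.1 days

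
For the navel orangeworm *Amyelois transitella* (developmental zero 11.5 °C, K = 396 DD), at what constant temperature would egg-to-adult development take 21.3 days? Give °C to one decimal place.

Required daily accumulation = 396 / 21.3 = 18.592 DD/day.
T = T_base + 18.592 = 11.5 + 18.592 = 30.092 ≈ 30.1 °C.

30.1 °C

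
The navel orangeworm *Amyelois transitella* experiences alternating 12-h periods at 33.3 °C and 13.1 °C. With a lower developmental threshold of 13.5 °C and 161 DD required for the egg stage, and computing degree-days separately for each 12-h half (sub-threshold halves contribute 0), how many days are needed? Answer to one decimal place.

16.3 days

Day half: max(0, 33.3 − 13.5) × 0.5 = 19.8 × 0.5 = 9.90 DD.
Night half: max(0, 13.1 − 13.5) × 0.5 = 0.0 × 0.5 = 0.00 DD.
Per 24 h: 9.90 DD/day.
Duration = 161 / 9.90 = 16.263 ≈ 16.3 days.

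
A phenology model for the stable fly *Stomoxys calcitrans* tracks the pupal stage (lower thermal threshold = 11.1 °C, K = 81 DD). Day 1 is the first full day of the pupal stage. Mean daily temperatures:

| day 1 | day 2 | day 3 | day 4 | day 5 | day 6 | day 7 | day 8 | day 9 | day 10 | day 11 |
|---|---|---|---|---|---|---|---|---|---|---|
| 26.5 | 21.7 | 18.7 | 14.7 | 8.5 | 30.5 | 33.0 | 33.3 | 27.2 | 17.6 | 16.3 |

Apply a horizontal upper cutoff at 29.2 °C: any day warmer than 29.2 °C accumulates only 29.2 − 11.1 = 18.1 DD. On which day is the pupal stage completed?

day 8

Daily DD above 11.1 °C (capped at 18.1): 15.4, 10.6, 7.6, 3.6, 0.0, 18.1, 18.1, 18.1, 16.1, 6.5, 5.2.
Cumulative: 15.4, 26.0, 33.6, 37.2, 37.2, 55.3, 73.4, 91.5, 107.6, 114.1, 119.3.
The total first reaches 81 DD on day 8.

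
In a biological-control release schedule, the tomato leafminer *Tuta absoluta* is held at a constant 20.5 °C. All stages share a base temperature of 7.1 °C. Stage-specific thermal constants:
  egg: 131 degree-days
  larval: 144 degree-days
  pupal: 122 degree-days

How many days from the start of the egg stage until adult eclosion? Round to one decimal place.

29.6 days

Daily accumulation at 20.5 °C = 20.5 − 7.1 = 13.4 DD/day.
Total K = 131 + 144 + 122 = 397 DD.
Total duration = 397 / 13.4 = 29.627 ≈ 29.6 days.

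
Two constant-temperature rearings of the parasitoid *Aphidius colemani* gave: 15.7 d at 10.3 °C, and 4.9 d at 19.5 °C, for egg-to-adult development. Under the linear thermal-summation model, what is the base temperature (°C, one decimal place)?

Under the model K = D·(T − T_b), so D₁·(T₁ − T_b) = D₂·(T₂ − T_b).
15.7·(10.3 − T_b) = 4.9·(19.5 − T_b)
T_b = (15.7·10.3 − 4.9·19.5) / (15.7 − 4.9) = 66.16 / 10.8 = 6.126 °C ≈ 6.1 °C.

6.1 °C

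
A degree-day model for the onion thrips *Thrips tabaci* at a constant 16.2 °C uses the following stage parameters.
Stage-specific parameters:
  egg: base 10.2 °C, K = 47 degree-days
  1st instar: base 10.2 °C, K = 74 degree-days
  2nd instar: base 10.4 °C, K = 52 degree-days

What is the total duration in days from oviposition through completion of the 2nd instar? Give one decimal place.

egg: 47 / (16.2 − 10.2) = 47 / 6.0 = 7.833 d.
1st instar: 74 / (16.2 − 10.2) = 74 / 6.0 = 12.333 d.
2nd instar: 52 / (16.2 − 10.4) = 52 / 5.8 = 8.966 d.
Sum = 29.132 ≈ 29.1 days.

29.1 days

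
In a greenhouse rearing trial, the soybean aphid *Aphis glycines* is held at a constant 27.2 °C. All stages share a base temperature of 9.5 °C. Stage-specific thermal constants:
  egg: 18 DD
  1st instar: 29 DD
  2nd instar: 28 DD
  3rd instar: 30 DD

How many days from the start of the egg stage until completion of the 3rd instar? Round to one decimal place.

5.9 days

Daily accumulation at 27.2 °C = 27.2 − 9.5 = 17.7 DD/day.
Total K = 18 + 29 + 28 + 30 = 105 DD.
Total duration = 105 / 17.7 = 5.932 ≈ 5.9 days.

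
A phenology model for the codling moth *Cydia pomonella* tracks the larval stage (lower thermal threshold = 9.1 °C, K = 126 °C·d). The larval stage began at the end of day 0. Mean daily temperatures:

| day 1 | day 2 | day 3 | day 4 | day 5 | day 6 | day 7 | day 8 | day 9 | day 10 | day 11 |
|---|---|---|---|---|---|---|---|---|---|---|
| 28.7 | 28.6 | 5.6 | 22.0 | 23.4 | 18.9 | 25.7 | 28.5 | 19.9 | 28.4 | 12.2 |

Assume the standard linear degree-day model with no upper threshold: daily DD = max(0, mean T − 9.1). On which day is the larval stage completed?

Daily DD above 9.1 °C: 19.6, 19.5, 0.0, 12.9, 14.3, 9.8, 16.6, 19.4, 10.8, 19.3, 3.1.
Cumulative: 19.6, 39.1, 39.1, 52.0, 66.3, 76.1, 92.7, 112.1, 122.9, 142.2, 145.3.
The total first reaches 126 DD on day 10.

day 10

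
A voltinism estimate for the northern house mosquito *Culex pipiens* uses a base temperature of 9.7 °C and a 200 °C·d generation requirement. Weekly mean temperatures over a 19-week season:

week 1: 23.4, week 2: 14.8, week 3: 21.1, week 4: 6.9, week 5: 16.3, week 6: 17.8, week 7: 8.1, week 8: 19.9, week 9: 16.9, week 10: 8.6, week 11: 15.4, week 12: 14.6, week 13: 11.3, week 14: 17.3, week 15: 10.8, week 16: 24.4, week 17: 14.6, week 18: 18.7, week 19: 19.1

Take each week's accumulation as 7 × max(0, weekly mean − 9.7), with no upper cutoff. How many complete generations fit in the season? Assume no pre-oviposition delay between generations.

4 generations

Weekly DD (7 × max(0, T̄ − 9.7)): 95.9, 35.7, 79.8, 0.0, 46.2, 56.7, 0.0, 71.4, 50.4, 0.0, 39.9, 34.3, 11.2, 53.2, 7.7, 102.9, 34.3, 63.0, 65.8.
Season total = 848.4 DD.
Complete generations = ⌊848.4 / 200⌋ = 4.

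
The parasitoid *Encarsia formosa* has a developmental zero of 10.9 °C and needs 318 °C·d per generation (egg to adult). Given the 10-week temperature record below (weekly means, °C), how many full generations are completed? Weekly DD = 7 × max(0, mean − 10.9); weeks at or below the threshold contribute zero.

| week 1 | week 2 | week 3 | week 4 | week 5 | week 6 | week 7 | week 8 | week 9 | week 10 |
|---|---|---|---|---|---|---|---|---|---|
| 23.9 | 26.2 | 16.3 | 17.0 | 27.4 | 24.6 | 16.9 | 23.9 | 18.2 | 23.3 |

Weekly DD (7 × max(0, T̄ − 10.9)): 91.0, 107.1, 37.8, 42.7, 115.5, 95.9, 42.0, 91.0, 51.1, 86.8.
Season total = 760.9 DD.
Complete generations = ⌊760.9 / 318⌋ = 2.

2 generations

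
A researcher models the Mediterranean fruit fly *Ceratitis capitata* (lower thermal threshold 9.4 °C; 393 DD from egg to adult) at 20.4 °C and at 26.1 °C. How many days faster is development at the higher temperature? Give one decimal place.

At 20.4 °C: 393 / (20.4 − 9.4) = 393 / 11.0 = 35.727 d.
At 26.1 °C: 393 / (26.1 − 9.4) = 393 / 16.7 = 23.533 d.
Difference = |35.727 − 23.533| = 12.194 ≈ 12.2 days.

12.2 days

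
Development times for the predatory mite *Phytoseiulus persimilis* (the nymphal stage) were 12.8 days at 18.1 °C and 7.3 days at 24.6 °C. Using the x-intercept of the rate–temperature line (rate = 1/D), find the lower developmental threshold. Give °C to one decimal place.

Under the model K = D·(T − T_b), so D₁·(T₁ − T_b) = D₂·(T₂ − T_b).
12.8·(18.1 − T_b) = 7.3·(24.6 − T_b)
T_b = (12.8·18.1 − 7.3·24.6) / (12.8 − 7.3) = 52.10 / 5.5 = 9.473 °C ≈ 9.5 °C.

9.5 °C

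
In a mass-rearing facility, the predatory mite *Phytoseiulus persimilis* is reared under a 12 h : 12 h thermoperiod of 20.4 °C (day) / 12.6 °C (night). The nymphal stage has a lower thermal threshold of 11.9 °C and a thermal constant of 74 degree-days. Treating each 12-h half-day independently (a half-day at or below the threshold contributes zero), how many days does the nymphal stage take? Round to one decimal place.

16.1 days

Day half: max(0, 20.4 − 11.9) × 0.5 = 8.5 × 0.5 = 4.25 DD.
Night half: max(0, 12.6 − 11.9) × 0.5 = 0.7 × 0.5 = 0.35 DD.
Per 24 h: 4.60 DD/day.
Duration = 74 / 4.60 = 16.087 ≈ 16.1 days.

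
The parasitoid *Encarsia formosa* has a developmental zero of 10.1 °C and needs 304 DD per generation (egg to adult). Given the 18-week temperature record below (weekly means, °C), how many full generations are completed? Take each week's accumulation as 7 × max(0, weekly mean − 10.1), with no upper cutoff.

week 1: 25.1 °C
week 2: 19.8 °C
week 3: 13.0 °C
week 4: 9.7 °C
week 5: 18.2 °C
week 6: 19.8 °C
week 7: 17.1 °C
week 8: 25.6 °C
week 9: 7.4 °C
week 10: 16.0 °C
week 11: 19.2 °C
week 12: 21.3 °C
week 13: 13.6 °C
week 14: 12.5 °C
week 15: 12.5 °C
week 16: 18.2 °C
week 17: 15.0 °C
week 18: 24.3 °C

2 generations

Weekly DD (7 × max(0, T̄ − 10.1)): 105.0, 67.9, 20.3, 0.0, 56.7, 67.9, 49.0, 108.5, 0.0, 41.3, 63.7, 78.4, 24.5, 16.8, 16.8, 56.7, 34.3, 99.4.
Season total = 907.2 DD.
Complete generations = ⌊907.2 / 304⌋ = 2.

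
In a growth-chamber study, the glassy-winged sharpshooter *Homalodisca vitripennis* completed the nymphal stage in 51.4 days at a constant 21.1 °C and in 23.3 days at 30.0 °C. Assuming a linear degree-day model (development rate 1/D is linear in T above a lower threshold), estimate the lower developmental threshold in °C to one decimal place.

13.7 °C

Under the model K = D·(T − T_b), so D₁·(T₁ − T_b) = D₂·(T₂ − T_b).
51.4·(21.1 − T_b) = 23.3·(30.0 − T_b)
T_b = (51.4·21.1 − 23.3·30.0) / (51.4 − 23.3) = 385.54 / 28.1 = 13.720 °C ≈ 13.7 °C.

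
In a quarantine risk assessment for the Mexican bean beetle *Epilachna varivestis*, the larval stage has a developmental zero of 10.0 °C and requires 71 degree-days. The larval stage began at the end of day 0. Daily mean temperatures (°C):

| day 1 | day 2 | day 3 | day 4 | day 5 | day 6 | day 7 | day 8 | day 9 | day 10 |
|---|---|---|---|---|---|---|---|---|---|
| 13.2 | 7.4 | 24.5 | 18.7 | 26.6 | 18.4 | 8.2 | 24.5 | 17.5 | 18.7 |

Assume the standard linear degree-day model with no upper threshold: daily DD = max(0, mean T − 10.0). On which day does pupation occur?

day 9

Daily DD above 10.0 °C: 3.2, 0.0, 14.5, 8.7, 16.6, 8.4, 0.0, 14.5, 7.5, 8.7.
Cumulative: 3.2, 3.2, 17.7, 26.4, 43.0, 51.4, 51.4, 65.9, 73.4, 82.1.
The total first reaches 71 DD on day 9.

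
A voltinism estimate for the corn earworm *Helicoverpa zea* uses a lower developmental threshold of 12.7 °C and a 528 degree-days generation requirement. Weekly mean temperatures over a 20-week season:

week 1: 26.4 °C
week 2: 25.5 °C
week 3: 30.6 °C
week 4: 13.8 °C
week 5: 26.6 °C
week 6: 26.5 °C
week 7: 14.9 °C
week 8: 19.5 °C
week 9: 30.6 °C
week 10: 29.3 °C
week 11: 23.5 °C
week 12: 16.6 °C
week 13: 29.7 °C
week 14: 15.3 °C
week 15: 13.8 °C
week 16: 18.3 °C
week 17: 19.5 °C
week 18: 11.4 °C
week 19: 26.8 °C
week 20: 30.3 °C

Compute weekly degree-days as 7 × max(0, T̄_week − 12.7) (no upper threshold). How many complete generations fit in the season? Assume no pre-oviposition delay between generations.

2 generations

Weekly DD (7 × max(0, T̄ − 12.7)): 95.9, 89.6, 125.3, 7.7, 97.3, 96.6, 15.4, 47.6, 125.3, 116.2, 75.6, 27.3, 119.0, 18.2, 7.7, 39.2, 47.6, 0.0, 98.7, 123.2.
Season total = 1373.4 DD.
Complete generations = ⌊1373.4 / 528⌋ = 2.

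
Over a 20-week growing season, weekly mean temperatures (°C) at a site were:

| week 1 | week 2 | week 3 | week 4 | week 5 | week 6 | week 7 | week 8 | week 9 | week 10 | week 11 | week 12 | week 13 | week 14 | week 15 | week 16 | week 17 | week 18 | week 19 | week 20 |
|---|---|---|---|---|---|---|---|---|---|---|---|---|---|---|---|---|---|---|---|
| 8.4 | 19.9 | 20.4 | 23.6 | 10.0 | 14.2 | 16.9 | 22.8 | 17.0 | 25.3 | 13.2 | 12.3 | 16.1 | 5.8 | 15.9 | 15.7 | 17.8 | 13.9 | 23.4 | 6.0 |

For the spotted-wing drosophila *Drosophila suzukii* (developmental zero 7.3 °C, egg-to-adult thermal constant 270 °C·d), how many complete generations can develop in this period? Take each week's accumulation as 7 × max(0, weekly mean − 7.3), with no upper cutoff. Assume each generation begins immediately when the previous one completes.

4 generations

Weekly DD (7 × max(0, T̄ − 7.3)): 7.7, 88.2, 91.7, 114.1, 18.9, 48.3, 67.2, 108.5, 67.9, 126.0, 41.3, 35.0, 61.6, 0.0, 60.2, 58.8, 73.5, 46.2, 112.7, 0.0.
Season total = 1227.8 DD.
Complete generations = ⌊1227.8 / 270⌋ = 4.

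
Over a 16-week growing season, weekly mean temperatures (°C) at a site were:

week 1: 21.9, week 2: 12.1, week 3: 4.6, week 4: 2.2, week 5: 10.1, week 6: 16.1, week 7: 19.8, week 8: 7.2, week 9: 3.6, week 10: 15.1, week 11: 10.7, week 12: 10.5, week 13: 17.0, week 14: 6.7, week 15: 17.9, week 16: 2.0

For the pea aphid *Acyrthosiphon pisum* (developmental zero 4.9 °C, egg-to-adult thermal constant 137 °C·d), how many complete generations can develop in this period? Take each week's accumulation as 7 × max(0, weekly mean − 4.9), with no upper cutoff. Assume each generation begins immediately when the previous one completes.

5 generations

Weekly DD (7 × max(0, T̄ − 4.9)): 119.0, 50.4, 0.0, 0.0, 36.4, 78.4, 104.3, 16.1, 0.0, 71.4, 40.6, 39.2, 84.7, 12.6, 91.0, 0.0.
Season total = 744.1 DD.
Complete generations = ⌊744.1 / 137⌋ = 5.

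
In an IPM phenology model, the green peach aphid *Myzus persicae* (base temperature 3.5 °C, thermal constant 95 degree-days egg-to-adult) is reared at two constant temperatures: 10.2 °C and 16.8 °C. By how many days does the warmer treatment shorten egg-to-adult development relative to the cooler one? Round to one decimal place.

7.0 days

At 10.2 °C: 95 / (10.2 − 3.5) = 95 / 6.7 = 14.179 d.
At 16.8 °C: 95 / (16.8 − 3.5) = 95 / 13.3 = 7.143 d.
Difference = |14.179 − 7.143| = 7.036 ≈ 7.0 days.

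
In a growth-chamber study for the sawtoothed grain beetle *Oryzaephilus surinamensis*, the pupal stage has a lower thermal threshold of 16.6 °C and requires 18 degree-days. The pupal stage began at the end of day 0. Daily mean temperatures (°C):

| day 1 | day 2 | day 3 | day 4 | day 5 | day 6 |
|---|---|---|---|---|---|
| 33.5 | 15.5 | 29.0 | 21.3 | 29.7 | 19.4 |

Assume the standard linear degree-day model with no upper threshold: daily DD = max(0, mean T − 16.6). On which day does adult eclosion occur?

day 3

Daily DD above 16.6 °C: 16.9, 0.0, 12.4, 4.7, 13.1, 2.8.
Cumulative: 16.9, 16.9, 29.3, 34.0, 47.1, 49.9.
The total first reaches 18 DD on day 3.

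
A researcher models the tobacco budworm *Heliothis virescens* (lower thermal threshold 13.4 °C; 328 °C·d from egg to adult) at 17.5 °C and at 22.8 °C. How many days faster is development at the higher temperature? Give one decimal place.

At 17.5 °C: 328 / (17.5 − 13.4) = 328 / 4.1 = 80.000 d.
At 22.8 °C: 328 / (22.8 − 13.4) = 328 / 9.4 = 34.894 d.
Difference = |80.000 − 34.894| = 45.106 ≈ 45.1 days.

45.1 days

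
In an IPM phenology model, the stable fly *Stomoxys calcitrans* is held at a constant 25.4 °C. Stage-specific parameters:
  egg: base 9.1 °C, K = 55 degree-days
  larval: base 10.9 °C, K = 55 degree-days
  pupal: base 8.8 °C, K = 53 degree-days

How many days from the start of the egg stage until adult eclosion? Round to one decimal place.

egg: 55 / (25.4 − 9.1) = 55 / 16.3 = 3.374 d.
larval: 55 / (25.4 − 10.9) = 55 / 14.5 = 3.793 d.
pupal: 53 / (25.4 − 8.8) = 53 / 16.6 = 3.193 d.
Sum = 10.360 ≈ 10.4 days.

10.4 days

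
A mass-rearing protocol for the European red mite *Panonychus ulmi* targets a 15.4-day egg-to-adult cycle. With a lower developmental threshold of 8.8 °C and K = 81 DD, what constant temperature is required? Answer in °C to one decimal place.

14.1 °C

Required daily accumulation = 81 / 15.4 = 5.260 DD/day.
T = T_base + 5.260 = 8.8 + 5.260 = 14.060 ≈ 14.1 °C.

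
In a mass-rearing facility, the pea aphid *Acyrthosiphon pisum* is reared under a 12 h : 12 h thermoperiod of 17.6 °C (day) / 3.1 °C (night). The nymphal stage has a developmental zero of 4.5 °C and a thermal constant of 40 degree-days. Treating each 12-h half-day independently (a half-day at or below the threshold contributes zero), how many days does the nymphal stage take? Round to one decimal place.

Day half: max(0, 17.6 − 4.5) × 0.5 = 13.1 × 0.5 = 6.55 DD.
Night half: max(0, 3.1 − 4.5) × 0.5 = 0.0 × 0.5 = 0.00 DD.
Per 24 h: 6.55 DD/day.
Duration = 40 / 6.55 = 6.107 ≈ 6.1 days.

6.1 days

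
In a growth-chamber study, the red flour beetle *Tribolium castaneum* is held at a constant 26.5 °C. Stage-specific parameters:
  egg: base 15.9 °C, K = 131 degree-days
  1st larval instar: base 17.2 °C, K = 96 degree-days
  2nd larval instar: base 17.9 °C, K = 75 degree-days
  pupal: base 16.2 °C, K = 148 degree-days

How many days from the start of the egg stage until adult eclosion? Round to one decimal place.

egg: 131 / (26.5 − 15.9) = 131 / 10.6 = 12.358 d.
1st larval instar: 96 / (26.5 − 17.2) = 96 / 9.3 = 10.323 d.
2nd larval instar: 75 / (26.5 − 17.9) = 75 / 8.6 = 8.721 d.
pupal: 148 / (26.5 − 16.2) = 148 / 10.3 = 14.369 d.
Sum = 45.771 ≈ 45.8 days.

45.8 days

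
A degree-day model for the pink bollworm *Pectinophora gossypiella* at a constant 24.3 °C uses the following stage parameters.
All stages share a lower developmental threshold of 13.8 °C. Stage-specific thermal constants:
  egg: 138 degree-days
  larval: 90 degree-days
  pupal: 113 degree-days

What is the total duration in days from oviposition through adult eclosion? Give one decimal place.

32.5 days

Daily accumulation at 24.3 °C = 24.3 − 13.8 = 10.5 DD/day.
Total K = 138 + 90 + 113 = 341 DD.
Total duration = 341 / 10.5 = 32.476 ≈ 32.5 days.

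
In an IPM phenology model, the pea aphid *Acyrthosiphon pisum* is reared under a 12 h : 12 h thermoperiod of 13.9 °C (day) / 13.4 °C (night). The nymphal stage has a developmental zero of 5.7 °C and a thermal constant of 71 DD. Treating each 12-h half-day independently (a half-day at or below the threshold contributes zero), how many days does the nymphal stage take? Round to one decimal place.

8.9 days

Day half: max(0, 13.9 − 5.7) × 0.5 = 8.2 × 0.5 = 4.10 DD.
Night half: max(0, 13.4 − 5.7) × 0.5 = 7.7 × 0.5 = 3.85 DD.
Per 24 h: 7.95 DD/day.
Duration = 71 / 7.95 = 8.931 ≈ 8.9 days.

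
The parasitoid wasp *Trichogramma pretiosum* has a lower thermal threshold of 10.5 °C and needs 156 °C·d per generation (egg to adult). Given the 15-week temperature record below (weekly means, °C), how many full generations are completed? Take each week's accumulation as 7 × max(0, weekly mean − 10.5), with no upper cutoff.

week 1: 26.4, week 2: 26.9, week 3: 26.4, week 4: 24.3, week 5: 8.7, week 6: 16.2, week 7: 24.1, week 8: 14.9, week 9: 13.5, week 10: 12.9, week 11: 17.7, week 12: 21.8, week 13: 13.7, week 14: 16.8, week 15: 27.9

6 generations

Weekly DD (7 × max(0, T̄ − 10.5)): 111.3, 114.8, 111.3, 96.6, 0.0, 39.9, 95.2, 30.8, 21.0, 16.8, 50.4, 79.1, 22.4, 44.1, 121.8.
Season total = 955.5 DD.
Complete generations = ⌊955.5 / 156⌋ = 6.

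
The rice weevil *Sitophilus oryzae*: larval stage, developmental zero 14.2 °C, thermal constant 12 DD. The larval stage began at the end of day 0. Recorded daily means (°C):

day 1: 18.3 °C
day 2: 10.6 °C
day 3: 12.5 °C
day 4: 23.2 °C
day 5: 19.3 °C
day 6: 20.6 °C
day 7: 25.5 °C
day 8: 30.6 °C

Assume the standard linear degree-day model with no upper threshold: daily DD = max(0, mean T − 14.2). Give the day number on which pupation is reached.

day 4

Daily DD above 14.2 °C: 4.1, 0.0, 0.0, 9.0, 5.1, 6.4, 11.3, 16.4.
Cumulative: 4.1, 4.1, 4.1, 13.1, 18.2, 24.6, 35.9, 52.3.
The total first reaches 12 DD on day 4.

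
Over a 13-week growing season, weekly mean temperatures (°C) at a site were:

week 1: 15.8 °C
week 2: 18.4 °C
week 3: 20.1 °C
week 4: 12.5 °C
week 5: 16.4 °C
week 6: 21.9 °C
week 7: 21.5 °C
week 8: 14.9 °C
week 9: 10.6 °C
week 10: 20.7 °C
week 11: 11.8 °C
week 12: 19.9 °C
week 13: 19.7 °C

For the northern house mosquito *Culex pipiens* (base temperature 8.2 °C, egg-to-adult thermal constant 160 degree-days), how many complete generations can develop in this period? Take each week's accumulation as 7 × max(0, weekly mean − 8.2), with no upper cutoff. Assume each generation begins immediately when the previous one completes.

5 generations

Weekly DD (7 × max(0, T̄ − 8.2)): 53.2, 71.4, 83.3, 30.1, 57.4, 95.9, 93.1, 46.9, 16.8, 87.5, 25.2, 81.9, 80.5.
Season total = 823.2 DD.
Complete generations = ⌊823.2 / 160⌋ = 5.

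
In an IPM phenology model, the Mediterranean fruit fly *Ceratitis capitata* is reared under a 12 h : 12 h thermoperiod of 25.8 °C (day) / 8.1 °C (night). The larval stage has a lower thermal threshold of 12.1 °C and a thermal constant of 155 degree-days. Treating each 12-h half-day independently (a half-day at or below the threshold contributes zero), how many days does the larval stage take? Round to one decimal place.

Day half: max(0, 25.8 − 12.1) × 0.5 = 13.7 × 0.5 = 6.85 DD.
Night half: max(0, 8.1 − 12.1) × 0.5 = 0.0 × 0.5 = 0.00 DD.
Per 24 h: 6.85 DD/day.
Duration = 155 / 6.85 = 22.628 ≈ 22.6 days.

22.6 days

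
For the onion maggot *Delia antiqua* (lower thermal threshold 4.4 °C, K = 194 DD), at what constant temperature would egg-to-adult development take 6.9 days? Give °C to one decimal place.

32.5 °C

Required daily accumulation = 194 / 6.9 = 28.116 DD/day.
T = T_base + 28.116 = 4.4 + 28.116 = 32.516 ≈ 32.5 °C.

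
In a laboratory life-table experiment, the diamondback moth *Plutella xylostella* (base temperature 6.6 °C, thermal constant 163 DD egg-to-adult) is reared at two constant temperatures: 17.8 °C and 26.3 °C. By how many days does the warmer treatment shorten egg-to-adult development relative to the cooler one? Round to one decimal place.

At 17.8 °C: 163 / (17.8 − 6.6) = 163 / 11.2 = 14.554 d.
At 26.3 °C: 163 / (26.3 − 6.6) = 163 / 19.7 = 8.274 d.
Difference = |14.554 − 8.274| = 6.279 ≈ 6.3 days.

6.3 days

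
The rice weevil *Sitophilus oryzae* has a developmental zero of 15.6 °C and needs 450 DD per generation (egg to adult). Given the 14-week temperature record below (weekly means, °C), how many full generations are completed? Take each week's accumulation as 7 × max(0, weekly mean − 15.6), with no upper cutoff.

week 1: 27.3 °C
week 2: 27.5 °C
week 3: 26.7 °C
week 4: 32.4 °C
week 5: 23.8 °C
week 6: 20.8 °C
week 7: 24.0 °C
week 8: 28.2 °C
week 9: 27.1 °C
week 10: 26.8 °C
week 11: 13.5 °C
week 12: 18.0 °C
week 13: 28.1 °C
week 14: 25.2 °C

2 generations

Weekly DD (7 × max(0, T̄ − 15.6)): 81.9, 83.3, 77.7, 117.6, 57.4, 36.4, 58.8, 88.2, 80.5, 78.4, 0.0, 16.8, 87.5, 67.2.
Season total = 931.7 DD.
Complete generations = ⌊931.7 / 450⌋ = 2.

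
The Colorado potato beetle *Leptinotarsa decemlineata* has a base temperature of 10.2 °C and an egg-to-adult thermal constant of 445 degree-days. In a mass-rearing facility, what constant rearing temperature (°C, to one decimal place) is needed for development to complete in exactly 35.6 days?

22.7 °C

Required daily accumulation = 445 / 35.6 = 12.500 DD/day.
T = T_base + 12.500 = 10.2 + 12.500 = 22.700 ≈ 22.7 °C.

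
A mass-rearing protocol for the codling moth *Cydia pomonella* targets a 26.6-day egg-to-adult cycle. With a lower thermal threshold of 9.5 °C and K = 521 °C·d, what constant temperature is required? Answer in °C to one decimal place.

Required daily accumulation = 521 / 26.6 = 19.586 DD/day.
T = T_base + 19.586 = 9.5 + 19.586 = 29.086 ≈ 29.1 °C.

29.1 °C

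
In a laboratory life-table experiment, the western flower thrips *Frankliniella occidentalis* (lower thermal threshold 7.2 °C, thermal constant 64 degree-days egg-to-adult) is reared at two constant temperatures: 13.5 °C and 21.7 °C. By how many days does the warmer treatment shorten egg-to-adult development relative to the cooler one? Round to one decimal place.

At 13.5 °C: 64 / (13.5 − 7.2) = 64 / 6.3 = 10.159 d.
At 21.7 °C: 64 / (21.7 − 7.2) = 64 / 14.5 = 4.414 d.
Difference = |10.159 − 4.414| = 5.745 ≈ 5.7 days.

5.7 days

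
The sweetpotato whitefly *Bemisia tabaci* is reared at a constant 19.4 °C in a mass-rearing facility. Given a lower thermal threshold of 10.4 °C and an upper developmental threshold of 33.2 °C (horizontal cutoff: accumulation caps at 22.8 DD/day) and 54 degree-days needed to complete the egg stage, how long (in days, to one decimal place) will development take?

Daily accumulation = 19.4 − 10.4 = 9.0 DD/day.
Duration = 54 / 9.0 = 6.000 ≈ 6.0 days.

6.0 days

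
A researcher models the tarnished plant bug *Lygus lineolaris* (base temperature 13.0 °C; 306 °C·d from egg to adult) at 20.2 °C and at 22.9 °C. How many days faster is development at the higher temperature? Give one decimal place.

At 20.2 °C: 306 / (20.2 − 13.0) = 306 / 7.2 = 42.500 d.
At 22.9 °C: 306 / (22.9 − 13.0) = 306 / 9.9 = 30.909 d.
Difference = |42.500 − 30.909| = 11.591 ≈ 11.6 days.

11.6 days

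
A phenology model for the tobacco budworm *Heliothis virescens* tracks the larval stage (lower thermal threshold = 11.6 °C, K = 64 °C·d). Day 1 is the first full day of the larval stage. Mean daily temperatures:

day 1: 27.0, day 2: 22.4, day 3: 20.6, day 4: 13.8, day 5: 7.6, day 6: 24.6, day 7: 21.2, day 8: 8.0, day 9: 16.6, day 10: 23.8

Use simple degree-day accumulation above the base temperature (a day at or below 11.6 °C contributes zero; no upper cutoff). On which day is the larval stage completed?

day 9

Daily DD above 11.6 °C: 15.4, 10.8, 9.0, 2.2, 0.0, 13.0, 9.6, 0.0, 5.0, 12.2.
Cumulative: 15.4, 26.2, 35.2, 37.4, 37.4, 50.4, 60.0, 60.0, 65.0, 77.2.
The total first reaches 64 DD on day 9.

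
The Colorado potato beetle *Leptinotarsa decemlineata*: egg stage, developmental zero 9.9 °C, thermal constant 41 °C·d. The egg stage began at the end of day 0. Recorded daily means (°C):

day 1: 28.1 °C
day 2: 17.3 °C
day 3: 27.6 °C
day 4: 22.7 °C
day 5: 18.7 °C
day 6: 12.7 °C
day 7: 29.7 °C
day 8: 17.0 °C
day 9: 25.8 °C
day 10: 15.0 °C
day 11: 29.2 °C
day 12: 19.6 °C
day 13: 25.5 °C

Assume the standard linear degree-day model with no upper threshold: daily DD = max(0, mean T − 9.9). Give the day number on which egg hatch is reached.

day 3

Daily DD above 9.9 °C: 18.2, 7.4, 17.7, 12.8, 8.8, 2.8, 19.8, 7.1, 15.9, 5.1, 19.3, 9.7, 15.6.
Cumulative: 18.2, 25.6, 43.3, 56.1, 64.9, 67.7, 87.5, 94.6, 110.5, 115.6, 134.9, 144.6, 160.2.
The total first reaches 41 DD on day 3.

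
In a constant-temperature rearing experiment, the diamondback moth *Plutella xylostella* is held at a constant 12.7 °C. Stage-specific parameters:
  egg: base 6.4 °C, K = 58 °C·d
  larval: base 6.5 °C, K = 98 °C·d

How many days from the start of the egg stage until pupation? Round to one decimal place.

egg: 58 / (12.7 − 6.4) = 58 / 6.3 = 9.206 d.
larval: 98 / (12.7 − 6.5) = 98 / 6.2 = 15.806 d.
Sum = 25.013 ≈ 25.0 days.

25.0 days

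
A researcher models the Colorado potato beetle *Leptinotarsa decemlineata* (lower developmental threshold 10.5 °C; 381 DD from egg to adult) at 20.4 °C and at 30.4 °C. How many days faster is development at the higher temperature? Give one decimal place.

At 20.4 °C: 381 / (20.4 − 10.5) = 381 / 9.9 = 38.485 d.
At 30.4 °C: 381 / (30.4 − 10.5) = 381 / 19.9 = 19.146 d.
Difference = |38.485 − 19.146| = 19.339 ≈ 19.3 days.

19.3 days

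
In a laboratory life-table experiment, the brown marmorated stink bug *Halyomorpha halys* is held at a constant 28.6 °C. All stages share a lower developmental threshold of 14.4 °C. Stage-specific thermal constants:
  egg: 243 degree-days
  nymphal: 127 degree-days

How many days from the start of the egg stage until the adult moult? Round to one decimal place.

Daily accumulation at 28.6 °C = 28.6 − 14.4 = 14.2 DD/day.
Total K = 243 + 127 = 370 DD.
Total duration = 370 / 14.2 = 26.056 ≈ 26.1 days.

26.1 days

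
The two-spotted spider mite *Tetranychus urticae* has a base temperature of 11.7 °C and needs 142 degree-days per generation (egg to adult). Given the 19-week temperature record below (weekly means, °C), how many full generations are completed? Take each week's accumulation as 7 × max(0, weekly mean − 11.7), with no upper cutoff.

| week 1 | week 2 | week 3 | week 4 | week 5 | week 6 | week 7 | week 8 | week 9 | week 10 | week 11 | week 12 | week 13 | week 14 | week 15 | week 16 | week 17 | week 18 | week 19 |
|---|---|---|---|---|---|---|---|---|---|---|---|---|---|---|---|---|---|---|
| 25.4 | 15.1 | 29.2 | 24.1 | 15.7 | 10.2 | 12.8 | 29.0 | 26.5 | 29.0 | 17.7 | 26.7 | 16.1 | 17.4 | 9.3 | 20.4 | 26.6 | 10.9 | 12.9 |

7 generations

Weekly DD (7 × max(0, T̄ − 11.7)): 95.9, 23.8, 122.5, 86.8, 28.0, 0.0, 7.7, 121.1, 103.6, 121.1, 42.0, 105.0, 30.8, 39.9, 0.0, 60.9, 104.3, 0.0, 8.4.
Season total = 1101.8 DD.
Complete generations = ⌊1101.8 / 142⌋ = 7.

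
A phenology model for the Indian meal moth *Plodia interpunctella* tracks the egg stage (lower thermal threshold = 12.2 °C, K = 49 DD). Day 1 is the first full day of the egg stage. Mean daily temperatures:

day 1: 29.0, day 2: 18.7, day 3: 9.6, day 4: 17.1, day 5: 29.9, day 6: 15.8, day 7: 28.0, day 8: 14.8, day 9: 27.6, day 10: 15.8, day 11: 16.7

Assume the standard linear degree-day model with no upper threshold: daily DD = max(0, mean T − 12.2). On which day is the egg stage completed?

Daily DD above 12.2 °C: 16.8, 6.5, 0.0, 4.9, 17.7, 3.6, 15.8, 2.6, 15.4, 3.6, 4.5.
Cumulative: 16.8, 23.3, 23.3, 28.2, 45.9, 49.5, 65.3, 67.9, 83.3, 86.9, 91.4.
The total first reaches 49 DD on day 6.

day 6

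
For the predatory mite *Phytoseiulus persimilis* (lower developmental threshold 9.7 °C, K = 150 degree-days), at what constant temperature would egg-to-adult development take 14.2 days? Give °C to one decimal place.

Required daily accumulation = 150 / 14.2 = 10.563 DD/day.
T = T_base + 10.563 = 9.7 + 10.563 = 20.263 ≈ 20.3 °C.

20.3 °C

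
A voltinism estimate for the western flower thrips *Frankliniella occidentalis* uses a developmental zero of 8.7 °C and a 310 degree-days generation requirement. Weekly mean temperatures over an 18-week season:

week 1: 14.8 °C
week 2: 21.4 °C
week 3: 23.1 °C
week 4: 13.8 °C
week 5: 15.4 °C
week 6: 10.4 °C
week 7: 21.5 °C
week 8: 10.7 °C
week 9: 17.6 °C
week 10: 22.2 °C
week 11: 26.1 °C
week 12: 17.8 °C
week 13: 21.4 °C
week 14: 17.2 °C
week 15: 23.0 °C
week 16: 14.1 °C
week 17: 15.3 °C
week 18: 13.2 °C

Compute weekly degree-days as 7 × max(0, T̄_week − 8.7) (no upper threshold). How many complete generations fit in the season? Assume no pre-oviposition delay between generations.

3 generations

Weekly DD (7 × max(0, T̄ − 8.7)): 42.7, 88.9, 100.8, 35.7, 46.9, 11.9, 89.6, 14.0, 62.3, 94.5, 121.8, 63.7, 88.9, 59.5, 100.1, 37.8, 46.2, 31.5.
Season total = 1136.8 DD.
Complete generations = ⌊1136.8 / 310⌋ = 3.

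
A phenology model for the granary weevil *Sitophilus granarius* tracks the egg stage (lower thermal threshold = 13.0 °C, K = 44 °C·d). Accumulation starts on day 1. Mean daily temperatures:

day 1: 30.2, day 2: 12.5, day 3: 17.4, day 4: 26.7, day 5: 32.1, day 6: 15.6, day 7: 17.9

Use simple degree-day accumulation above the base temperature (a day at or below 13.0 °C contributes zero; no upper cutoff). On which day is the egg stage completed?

day 5

Daily DD above 13.0 °C: 17.2, 0.0, 4.4, 13.7, 19.1, 2.6, 4.9.
Cumulative: 17.2, 17.2, 21.6, 35.3, 54.4, 57.0, 61.9.
The total first reaches 44 DD on day 5.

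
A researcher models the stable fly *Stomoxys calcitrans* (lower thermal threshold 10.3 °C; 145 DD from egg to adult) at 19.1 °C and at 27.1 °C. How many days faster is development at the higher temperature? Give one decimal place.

At 19.1 °C: 145 / (19.1 − 10.3) = 145 / 8.8 = 16.477 d.
At 27.1 °C: 145 / (27.1 − 10.3) = 145 / 16.8 = 8.631 d.
Difference = |16.477 − 8.631| = 7.846 ≈ 7.8 days.

7.8 days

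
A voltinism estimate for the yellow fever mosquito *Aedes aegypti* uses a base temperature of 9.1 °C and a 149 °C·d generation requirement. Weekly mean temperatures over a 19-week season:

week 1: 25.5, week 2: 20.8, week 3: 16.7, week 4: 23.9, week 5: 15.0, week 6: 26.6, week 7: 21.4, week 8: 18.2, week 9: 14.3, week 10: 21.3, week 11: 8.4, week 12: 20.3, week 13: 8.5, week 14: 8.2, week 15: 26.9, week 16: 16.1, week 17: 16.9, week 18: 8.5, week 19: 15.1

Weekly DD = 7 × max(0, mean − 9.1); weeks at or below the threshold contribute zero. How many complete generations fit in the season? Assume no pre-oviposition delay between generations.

Weekly DD (7 × max(0, T̄ − 9.1)): 114.8, 81.9, 53.2, 103.6, 41.3, 122.5, 86.1, 63.7, 36.4, 85.4, 0.0, 78.4, 0.0, 0.0, 124.6, 49.0, 54.6, 0.0, 42.0.
Season total = 1137.5 DD.
Complete generations = ⌊1137.5 / 149⌋ = 7.

7 generations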